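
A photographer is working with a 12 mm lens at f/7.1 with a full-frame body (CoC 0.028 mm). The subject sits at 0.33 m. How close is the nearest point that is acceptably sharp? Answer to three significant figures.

Hyperfocal distance H = f²/(N·c) + f = 12²/(7.1 × 0.028) + 12 = 144/0.1988 + 12 ≈ 736.3 mm ≈ 0.736 m.
Near limit Dn = s·(H − f)/(H + s − 2f) = 330 × (736.3 − 12) / (736.3 + 330 − 2 × 12) = 330 × 724.3 / 1042.3 ≈ 229.32 mm.

229 mm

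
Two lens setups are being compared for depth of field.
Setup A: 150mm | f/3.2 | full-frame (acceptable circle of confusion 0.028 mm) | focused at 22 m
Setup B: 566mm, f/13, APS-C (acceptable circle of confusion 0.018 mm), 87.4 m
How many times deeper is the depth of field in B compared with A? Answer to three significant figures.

2.89

Setup A: H = 150²/(3.2×0.028) + 150 ≈ 251266.1 mm; DoF = Df − Dn = 24096.7 − 20239.0 ≈ 3857.7 mm.
Setup B: H = 566²/(13×0.018) + 566 ≈ 1369608.7 mm; DoF = Df − Dn = 93319 − 82187 ≈ 11132 mm.
Ratio = 11132 / 3857.7 ≈ 2.89.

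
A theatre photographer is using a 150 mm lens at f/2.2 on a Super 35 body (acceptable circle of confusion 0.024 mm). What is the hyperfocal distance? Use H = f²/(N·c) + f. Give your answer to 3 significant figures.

426 m

Hyperfocal distance H = f²/(N·c) + f = 150²/(2.2 × 0.024) + 150 = 22500/0.0528 + 150 ≈ 426286.4 mm ≈ 426 m.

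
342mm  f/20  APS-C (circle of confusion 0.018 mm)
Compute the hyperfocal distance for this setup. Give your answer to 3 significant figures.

Hyperfocal distance H = f²/(N·c) + f = 342²/(20 × 0.018) + 342 = 116964/0.36 + 342 ≈ 325242.0 mm ≈ 325 m.

325 m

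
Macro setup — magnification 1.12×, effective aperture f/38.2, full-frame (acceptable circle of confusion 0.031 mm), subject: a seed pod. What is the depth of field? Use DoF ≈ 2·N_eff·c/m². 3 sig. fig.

At magnification m, DoF ≈ 2·N_eff·c/m² = 2 × 38.2 × 0.031 / 1.12² = 2.368 / 1.254 ≈ 1.89 mm.

1.89 mm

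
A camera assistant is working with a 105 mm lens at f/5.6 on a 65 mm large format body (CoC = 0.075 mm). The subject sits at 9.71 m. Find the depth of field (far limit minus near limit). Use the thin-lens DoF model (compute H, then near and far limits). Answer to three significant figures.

Hyperfocal distance H = f²/(N·c) + f = 105²/(5.6 × 0.075) + 105 = 11025/0.42 + 105 ≈ 26355.0 mm ≈ 26.36 m.
Near limit Dn = s·(H − f)/(H + s − 2f) = 9710 × (26355.0 − 105) / (26355.0 + 9710 − 2 × 105) = 9710 × 26250.0 / 35855.0 ≈ 7108.8 mm.
Far limit Df = s·(H − f)/(H − s) = 9710 × (26355.0 − 105) / (26355.0 − 9710) = 9710 × 26250.0 / 16645.0 ≈ 15313.2 mm.
Depth of field = Df − Dn = 15313.2 − 7108.8 ≈ 8204.4 mm ≈ 8.20 m.

8.20 m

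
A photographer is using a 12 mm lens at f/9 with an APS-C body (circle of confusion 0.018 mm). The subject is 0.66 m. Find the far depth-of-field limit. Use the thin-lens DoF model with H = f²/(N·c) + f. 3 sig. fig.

2.44 m

Hyperfocal distance H = f²/(N·c) + f = 12²/(9 × 0.018) + 12 = 144/0.162 + 12 ≈ 900.9 mm ≈ 0.901 m.
Far limit Df = s·(H − f)/(H − s) = 660 × (900.9 − 12) / (900.9 − 660) = 660 × 888.9 / 240.9 ≈ 2435.4 mm ≈ 2.44 m.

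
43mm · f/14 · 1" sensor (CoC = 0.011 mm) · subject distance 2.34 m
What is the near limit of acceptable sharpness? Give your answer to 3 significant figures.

1.96 m

Hyperfocal distance H = f²/(N·c) + f = 43²/(14 × 0.011) + 43 = 1849/0.154 + 43 ≈ 12049.5 mm ≈ 12.05 m.
Near limit Dn = s·(H − f)/(H + s − 2f) = 2340 × (12049.5 − 43) / (12049.5 + 2340 − 2 × 43) = 2340 × 12006.5 / 14303.5 ≈ 1964.2 mm ≈ 1.96 m.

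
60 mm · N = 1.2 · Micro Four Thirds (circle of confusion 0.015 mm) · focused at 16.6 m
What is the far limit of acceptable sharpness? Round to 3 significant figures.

18.1 m

Hyperfocal distance H = f²/(N·c) + f = 60²/(1.2 × 0.015) + 60 = 3600/0.018 + 60 ≈ 200060.0 mm ≈ 200.1 m.
Far limit Df = s·(H − f)/(H − s) = 16600 × (200060.0 − 60) / (200060.0 − 16600) = 16600 × 200000.0 / 183460.0 ≈ 18097 mm ≈ 18.1 m.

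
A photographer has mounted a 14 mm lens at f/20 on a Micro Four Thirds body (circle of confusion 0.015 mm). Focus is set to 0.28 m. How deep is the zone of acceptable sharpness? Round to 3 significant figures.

Hyperfocal distance H = f²/(N·c) + f = 14²/(20 × 0.015) + 14 = 196/0.3 + 14 ≈ 667.3 mm ≈ 0.667 m.
Near limit Dn = s·(H − f)/(H + s − 2f) = 280 × (667.3 − 14) / (667.3 + 280 − 2 × 14) = 280 × 653.3 / 919.3 ≈ 198.98 mm.
Far limit Df = s·(H − f)/(H − s) = 280 × (667.3 − 14) / (667.3 − 280) = 280 × 653.3 / 387.3 ≈ 472.29 mm.
Depth of field = Df − Dn = 472.29 − 198.98 ≈ 273.31 mm.

273 mm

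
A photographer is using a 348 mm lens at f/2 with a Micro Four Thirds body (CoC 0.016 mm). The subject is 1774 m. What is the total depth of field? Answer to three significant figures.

Hyperfocal distance H = f²/(N·c) + f = 348²/(2 × 0.016) + 348 = 121104/0.032 + 348 ≈ 3784848.0 mm ≈ 3785 m.
Near limit Dn = s·(H − f)/(H + s − 2f) = 1774000 × (3784848.0 − 348) / (3784848.0 + 1774000 − 2 × 348) = 1774000 × 3784500.0 / 5558152.0 ≈ 1207902 mm.
Far limit Df = s·(H − f)/(H − s) = 1774000 × (3784848.0 − 348) / (3784848.0 − 1774000) = 1774000 × 3784500.0 / 2010848.0 ≈ 3338742 mm.
Depth of field = Df − Dn = 3338742 − 1207902 ≈ 2130840 mm ≈ 2130 m.

2130 m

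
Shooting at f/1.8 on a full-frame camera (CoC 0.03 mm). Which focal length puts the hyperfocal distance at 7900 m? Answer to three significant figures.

From H = f²/(N·c) + f, with f ≪ H: f ≈ √(H·N·c) = √(7900000 × 1.8 × 0.03) = √426600 ≈ 653.1 mm.
The +f correction barely moves this — solving exactly, f² + N·c·f − N·c·H = 0 ⇒ f = (−N·c + √((N·c)² + 4·N·c·H))/2 = (−0.054 + √1706400)/2 ≈ 653.12 mm, so f ≈ 653 mm.

653 mm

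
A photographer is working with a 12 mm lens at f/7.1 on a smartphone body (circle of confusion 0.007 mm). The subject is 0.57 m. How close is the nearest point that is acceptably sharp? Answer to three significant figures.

Hyperfocal distance H = f²/(N·c) + f = 12²/(7.1 × 0.007) + 12 = 144/0.0497 + 12 ≈ 2909.4 mm ≈ 2.909 m.
Near limit Dn = s·(H − f)/(H + s − 2f) = 570 × (2909.4 − 12) / (2909.4 + 570 − 2 × 12) = 570 × 2897.4 / 3455.4 ≈ 477.95 mm.

478 mm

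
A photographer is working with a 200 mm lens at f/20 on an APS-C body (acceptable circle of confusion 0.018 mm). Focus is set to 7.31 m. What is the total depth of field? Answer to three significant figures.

0.939 m

Hyperfocal distance H = f²/(N·c) + f = 200²/(20 × 0.018) + 200 = 40000/0.36 + 200 ≈ 111311.1 mm ≈ 111.3 m.
Near limit Dn = s·(H − f)/(H + s − 2f) = 7310 × (111311.1 − 200) / (111311.1 + 7310 − 2 × 200) = 7310 × 111111.1 / 118221.1 ≈ 6870.37 mm.
Far limit Df = s·(H − f)/(H − s) = 7310 × (111311.1 − 200) / (111311.1 − 7310) = 7310 × 111111.1 / 104001.1 ≈ 7809.75 mm.
Depth of field = Df − Dn = 7809.75 − 6870.37 ≈ 939.38 mm ≈ 0.939 m.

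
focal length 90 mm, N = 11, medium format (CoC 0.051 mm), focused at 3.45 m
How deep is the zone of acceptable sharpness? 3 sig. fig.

Hyperfocal distance H = f²/(N·c) + f = 90²/(11 × 0.051) + 90 = 8100/0.561 + 90 ≈ 14528.5 mm ≈ 14.53 m.
Near limit Dn = s·(H − f)/(H + s − 2f) = 3450 × (14528.5 − 90) / (14528.5 + 3450 − 2 × 90) = 3450 × 14438.5 / 17798.5 ≈ 2798.7 mm.
Far limit Df = s·(H − f)/(H − s) = 3450 × (14528.5 − 90) / (14528.5 − 3450) = 3450 × 14438.5 / 11078.5 ≈ 4496.4 mm.
Depth of field = Df − Dn = 4496.4 − 2798.7 ≈ 1697.7 mm ≈ 1.70 m.

1.70 m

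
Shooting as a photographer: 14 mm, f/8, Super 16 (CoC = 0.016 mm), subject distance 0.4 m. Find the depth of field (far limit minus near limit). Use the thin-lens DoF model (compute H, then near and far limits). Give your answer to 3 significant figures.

215 mm

Hyperfocal distance H = f²/(N·c) + f = 14²/(8 × 0.016) + 14 = 196/0.128 + 14 ≈ 1545.2 mm ≈ 1.545 m.
Near limit Dn = s·(H − f)/(H + s − 2f) = 400 × (1545.2 − 14) / (1545.2 + 400 − 2 × 14) = 400 × 1531.2 / 1917.2 ≈ 319.47 mm.
Far limit Df = s·(H − f)/(H − s) = 400 × (1545.2 − 14) / (1545.2 − 400) = 400 × 1531.2 / 1145.2 ≈ 534.82 mm.
Depth of field = Df − Dn = 534.82 − 319.47 ≈ 215.35 mm.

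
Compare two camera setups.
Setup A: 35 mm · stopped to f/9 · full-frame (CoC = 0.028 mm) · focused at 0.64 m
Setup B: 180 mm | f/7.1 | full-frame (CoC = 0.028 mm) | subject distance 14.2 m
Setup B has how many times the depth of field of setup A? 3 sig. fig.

15.2

Setup A: H = 35²/(9×0.028) + 35 ≈ 4896.1 mm; DoF = Df − Dn = 730.98 − 569.16 ≈ 161.82 mm.
Setup B: H = 180²/(7.1×0.028) + 180 ≈ 163157.9 mm; DoF = Df − Dn = 15536.5 − 13075.2 ≈ 2461.3 mm.
Ratio = 2461.3 / 161.82 ≈ 15.2.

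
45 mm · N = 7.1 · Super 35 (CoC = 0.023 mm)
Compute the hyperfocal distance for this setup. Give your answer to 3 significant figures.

Hyperfocal distance H = f²/(N·c) + f = 45²/(7.1 × 0.023) + 45 = 2025/0.1633 + 45 ≈ 12445.5 mm ≈ 12.4 m.

12.4 m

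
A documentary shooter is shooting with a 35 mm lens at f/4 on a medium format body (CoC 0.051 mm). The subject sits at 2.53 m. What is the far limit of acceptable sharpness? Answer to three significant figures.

Hyperfocal distance H = f²/(N·c) + f = 35²/(4 × 0.051) + 35 = 1225/0.204 + 35 ≈ 6039.9 mm ≈ 6.040 m.
Far limit Df = s·(H − f)/(H − s) = 2530 × (6039.9 − 35) / (6039.9 − 2530) = 2530 × 6004.9 / 3509.9 ≈ 4328.4 mm ≈ 4.33 m.

4.33 m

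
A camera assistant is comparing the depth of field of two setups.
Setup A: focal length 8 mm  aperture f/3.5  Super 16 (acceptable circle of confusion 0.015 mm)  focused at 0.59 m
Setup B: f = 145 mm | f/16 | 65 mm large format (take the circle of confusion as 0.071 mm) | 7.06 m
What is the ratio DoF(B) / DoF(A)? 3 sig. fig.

8.40

Setup A: H = 8²/(3.5×0.015) + 8 ≈ 1227.0 mm; DoF = Df − Dn = 1129.02 − 399.34 ≈ 729.68 mm.
Setup B: H = 145²/(16×0.071) + 145 ≈ 18652.9 mm; DoF = Df − Dn = 11271.2 − 5139.7 ≈ 6131.5 mm.
Ratio = 6131.5 / 729.68 ≈ 8.40.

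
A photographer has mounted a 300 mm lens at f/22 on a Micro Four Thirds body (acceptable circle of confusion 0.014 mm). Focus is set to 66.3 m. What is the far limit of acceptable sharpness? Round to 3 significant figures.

Hyperfocal distance H = f²/(N·c) + f = 300²/(22 × 0.014) + 300 = 90000/0.308 + 300 ≈ 292507.8 mm ≈ 292.5 m.
Far limit Df = s·(H − f)/(H − s) = 66300 × (292507.8 − 300) / (292507.8 − 66300) = 66300 × 292207.8 / 226207.8 ≈ 85644 mm ≈ 85.6 m.

85.6 m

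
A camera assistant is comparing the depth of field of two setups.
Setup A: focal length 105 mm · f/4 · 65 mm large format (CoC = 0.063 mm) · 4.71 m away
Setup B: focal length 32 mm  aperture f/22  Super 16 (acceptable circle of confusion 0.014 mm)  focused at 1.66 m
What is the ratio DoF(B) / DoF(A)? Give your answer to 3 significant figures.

Setup A: H = 105²/(4×0.063) + 105 ≈ 43855.0 mm; DoF = Df − Dn = 5264.1 − 4261.5 ≈ 1002.6 mm.
Setup B: H = 32²/(22×0.014) + 32 ≈ 3356.7 mm; DoF = Df − Dn = 3252.8 − 1114.3 ≈ 2138.5 mm.
Ratio = 2138.5 / 1002.6 ≈ 2.13.

2.13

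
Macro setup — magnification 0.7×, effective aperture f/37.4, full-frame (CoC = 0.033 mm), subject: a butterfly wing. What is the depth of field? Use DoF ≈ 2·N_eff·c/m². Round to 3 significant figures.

At magnification m, DoF ≈ 2·N_eff·c/m² = 2 × 37.4 × 0.033 / 0.7² = 2.468 / 0.49 ≈ 5.04 mm.

5.04 mm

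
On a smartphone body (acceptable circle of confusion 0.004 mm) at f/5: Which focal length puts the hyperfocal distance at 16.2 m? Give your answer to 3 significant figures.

18.0 mm

From H = f²/(N·c) + f, with f ≪ H: f ≈ √(H·N·c) = √(16200 × 5 × 0.004) = √324.00 ≈ 18.00 mm.
The +f correction barely moves this — solving exactly, f² + N·c·f − N·c·H = 0 ⇒ f = (−N·c + √((N·c)² + 4·N·c·H))/2 = (−0.02 + √1296.0)/2 ≈ 17.990 mm, so f ≈ 18.0 mm.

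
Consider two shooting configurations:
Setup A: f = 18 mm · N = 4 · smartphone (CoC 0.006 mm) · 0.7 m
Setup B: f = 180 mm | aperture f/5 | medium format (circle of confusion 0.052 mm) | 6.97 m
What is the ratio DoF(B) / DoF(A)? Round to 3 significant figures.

Setup A: H = 18²/(4×0.006) + 18 ≈ 13518.0 mm; DoF = Df − Dn = 737.244 − 666.338 ≈ 70.906 mm.
Setup B: H = 180²/(5×0.052) + 180 ≈ 124795.4 mm; DoF = Df − Dn = 7371.66 − 6609.85 ≈ 761.81 mm.
Ratio = 761.81 / 70.906 ≈ 10.7.

10.7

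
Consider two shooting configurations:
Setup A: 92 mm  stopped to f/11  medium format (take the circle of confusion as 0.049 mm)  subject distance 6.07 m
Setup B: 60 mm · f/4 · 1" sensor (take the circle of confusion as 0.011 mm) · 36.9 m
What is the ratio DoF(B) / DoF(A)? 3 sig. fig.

Setup A: H = 92²/(11×0.049) + 92 ≈ 15795.2 mm; DoF = Df − Dn = 9801.2 − 4396.4 ≈ 5404.8 mm.
Setup B: H = 60²/(4×0.011) + 60 ≈ 81878.2 mm; DoF = Df − Dn = 67123 − 25444 ≈ 41679 mm.
Ratio = 41679 / 5404.8 ≈ 7.71.

7.71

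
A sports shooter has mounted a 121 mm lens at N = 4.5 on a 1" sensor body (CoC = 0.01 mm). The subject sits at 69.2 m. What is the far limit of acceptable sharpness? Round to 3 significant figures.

87.9 m

Hyperfocal distance H = f²/(N·c) + f = 121²/(4.5 × 0.01) + 121 = 14641/0.045 + 121 ≈ 325476.6 mm ≈ 325.5 m.
Far limit Df = s·(H − f)/(H − s) = 69200 × (325476.6 − 121) / (325476.6 − 69200) = 69200 × 325355.6 / 256276.6 ≈ 87853 mm ≈ 87.9 m.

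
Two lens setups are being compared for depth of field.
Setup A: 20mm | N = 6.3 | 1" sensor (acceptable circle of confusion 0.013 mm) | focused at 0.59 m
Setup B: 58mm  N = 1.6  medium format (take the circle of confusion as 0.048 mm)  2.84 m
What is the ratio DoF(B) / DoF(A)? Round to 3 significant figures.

Setup A: H = 20²/(6.3×0.013) + 20 ≈ 4904.0 mm; DoF = Df − Dn = 667.96 − 528.34 ≈ 139.62 mm.
Setup B: H = 58²/(1.6×0.048) + 58 ≈ 43860.1 mm; DoF = Df − Dn = 3032.61 − 2670.40 ≈ 362.21 mm.
Ratio = 362.21 / 139.62 ≈ 2.59.

2.59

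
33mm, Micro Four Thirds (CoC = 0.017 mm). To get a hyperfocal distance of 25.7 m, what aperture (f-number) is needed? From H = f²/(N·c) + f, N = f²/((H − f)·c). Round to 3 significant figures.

f/2.50

Rearrange H = f²/(N·c) + f for N: N = f² / ((H − f)·c).
N = 33² / ((25700 − 33) × 0.017) = 1089 / 436.3 ≈ 2.50.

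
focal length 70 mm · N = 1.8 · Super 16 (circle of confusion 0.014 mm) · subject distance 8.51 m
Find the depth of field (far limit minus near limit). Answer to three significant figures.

Hyperfocal distance H = f²/(N·c) + f = 70²/(1.8 × 0.014) + 70 = 4900/0.0252 + 70 ≈ 194514.4 mm ≈ 194.5 m.
Near limit Dn = s·(H − f)/(H + s − 2f) = 8510 × (194514.4 − 70) / (194514.4 + 8510 − 2 × 70) = 8510 × 194444.4 / 202884.4 ≈ 8155.98 mm.
Far limit Df = s·(H − f)/(H − s) = 8510 × (194514.4 − 70) / (194514.4 − 8510) = 8510 × 194444.4 / 186004.4 ≈ 8896.14 mm.
Depth of field = Df − Dn = 8896.14 − 8155.98 ≈ 740.16 mm ≈ 0.740 m.

0.740 m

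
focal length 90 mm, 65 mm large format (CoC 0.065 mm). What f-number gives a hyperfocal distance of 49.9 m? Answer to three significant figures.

Rearrange H = f²/(N·c) + f for N: N = f² / ((H − f)·c).
N = 90² / ((49900 − 90) × 0.065) = 8100 / 3238 ≈ 2.50.

f/2.50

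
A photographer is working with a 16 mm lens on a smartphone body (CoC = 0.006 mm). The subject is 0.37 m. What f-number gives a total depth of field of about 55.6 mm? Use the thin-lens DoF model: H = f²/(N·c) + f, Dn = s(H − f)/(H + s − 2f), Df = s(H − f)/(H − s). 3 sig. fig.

f/9.01

Write h = H − f = f²/(N·c). The thin-lens limits are Dn = s·h/(h + (s−f)) and Df = s·h/(h − (s−f)), so DoF = Df − Dn = 2·s·(s−f)·h / (h² − (s−f)²).
That is a quadratic in h: DoF·h² − 2·s·(s−f)·h − DoF·(s−f)² = 0 ⇒ h = (s−f)·(s + √(s² + DoF²)) / DoF = 354 × (370 + √(370² + 55.6²)) / 55.6 = 354 × (370 + 374.154) / 55.6 ≈ 4738.0 mm.
Then N = f²/(c·h) = 16² / (0.006 × 4738.0) = 256 / 28.428 ≈ 9.01.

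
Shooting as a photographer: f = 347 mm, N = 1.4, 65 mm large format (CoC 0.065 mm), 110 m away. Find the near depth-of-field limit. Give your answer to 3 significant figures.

102 m

Hyperfocal distance H = f²/(N·c) + f = 347²/(1.4 × 0.065) + 347 = 120409/0.091 + 347 ≈ 1323522.8 mm ≈ 1324 m.
Near limit Dn = s·(H − f)/(H + s − 2f) = 110000 × (1323522.8 − 347) / (1323522.8 + 110000 − 2 × 347) = 110000 × 1323175.8 / 1432828.8 ≈ 101582 mm ≈ 102 m.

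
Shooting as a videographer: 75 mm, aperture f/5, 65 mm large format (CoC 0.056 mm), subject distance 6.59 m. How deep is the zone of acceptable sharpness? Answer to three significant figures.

4.78 m

Hyperfocal distance H = f²/(N·c) + f = 75²/(5 × 0.056) + 75 = 5625/0.28 + 75 ≈ 20164.3 mm ≈ 20.16 m.
Near limit Dn = s·(H − f)/(H + s − 2f) = 6590 × (20164.3 − 75) / (20164.3 + 6590 − 2 × 75) = 6590 × 20089.3 / 26604.3 ≈ 4976.2 mm.
Far limit Df = s·(H − f)/(H − s) = 6590 × (20164.3 − 75) / (20164.3 − 6590) = 6590 × 20089.3 / 13574.3 ≈ 9752.9 mm.
Depth of field = Df − Dn = 9752.9 − 4976.2 ≈ 4776.7 mm ≈ 4.78 m.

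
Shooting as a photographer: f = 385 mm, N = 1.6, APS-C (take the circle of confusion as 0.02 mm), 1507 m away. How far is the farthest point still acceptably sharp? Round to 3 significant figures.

Hyperfocal distance H = f²/(N·c) + f = 385²/(1.6 × 0.02) + 385 = 148225/0.032 + 385 ≈ 4632416.2 mm ≈ 4632 m.
Far limit Df = s·(H − f)/(H − s) = 1507000 × (4632416.2 − 385) / (4632416.2 − 1507000) = 1507000 × 4632031.2 / 3125416.2 ≈ 2233453 mm ≈ 2230 m.

2230 m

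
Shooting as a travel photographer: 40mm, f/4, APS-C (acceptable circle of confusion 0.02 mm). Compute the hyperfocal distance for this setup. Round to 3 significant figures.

Hyperfocal distance H = f²/(N·c) + f = 40²/(4 × 0.02) + 40 = 1600/0.08 + 40 ≈ 20040.0 mm ≈ 20.0 m.

20.0 m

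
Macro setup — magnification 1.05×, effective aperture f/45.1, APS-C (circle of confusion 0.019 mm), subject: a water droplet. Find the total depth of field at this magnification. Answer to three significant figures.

1.55 mm

At magnification m, DoF ≈ 2·N_eff·c/m² = 2 × 45.1 × 0.019 / 1.05² = 1.714 / 1.103 ≈ 1.55 mm.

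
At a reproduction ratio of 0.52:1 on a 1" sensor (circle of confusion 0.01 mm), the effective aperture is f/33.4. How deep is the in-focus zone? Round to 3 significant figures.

2.47 mm

At magnification m, DoF ≈ 2·N_eff·c/m² = 2 × 33.4 × 0.01 / 0.52² = 0.668 / 0.2704 ≈ 2.47 mm.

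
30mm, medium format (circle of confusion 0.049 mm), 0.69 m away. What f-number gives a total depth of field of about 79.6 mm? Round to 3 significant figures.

f/1.60

Write h = H − f = f²/(N·c). The thin-lens limits are Dn = s·h/(h + (s−f)) and Df = s·h/(h − (s−f)), so DoF = Df − Dn = 2·s·(s−f)·h / (h² − (s−f)²).
That is a quadratic in h: DoF·h² − 2·s·(s−f)·h − DoF·(s−f)² = 0 ⇒ h = (s−f)·(s + √(s² + DoF²)) / DoF = 660 × (690 + √(690² + 79.6²)) / 79.6 = 660 × (690 + 694.576) / 79.6 ≈ 11480 mm.
Then N = f²/(c·h) = 30² / (0.049 × 11480) = 900 / 562.53 ≈ 1.60.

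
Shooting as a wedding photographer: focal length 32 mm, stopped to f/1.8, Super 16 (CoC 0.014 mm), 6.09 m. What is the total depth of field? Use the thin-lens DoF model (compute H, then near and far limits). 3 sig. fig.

Hyperfocal distance H = f²/(N·c) + f = 32²/(1.8 × 0.014) + 32 = 1024/0.0252 + 32 ≈ 40666.9 mm ≈ 40.67 m.
Near limit Dn = s·(H − f)/(H + s − 2f) = 6090 × (40666.9 − 32) / (40666.9 + 6090 − 2 × 32) = 6090 × 40634.9 / 46692.9 ≈ 5299.9 mm.
Far limit Df = s·(H − f)/(H − s) = 6090 × (40666.9 − 32) / (40666.9 − 6090) = 6090 × 40634.9 / 34576.9 ≈ 7157.0 mm.
Depth of field = Df − Dn = 7157.0 − 5299.9 ≈ 1857.1 mm ≈ 1.86 m.

1.86 m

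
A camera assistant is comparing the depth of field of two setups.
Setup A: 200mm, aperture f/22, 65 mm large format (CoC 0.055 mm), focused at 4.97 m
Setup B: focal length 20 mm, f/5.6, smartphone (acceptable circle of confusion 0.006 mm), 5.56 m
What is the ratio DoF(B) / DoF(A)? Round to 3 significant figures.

Setup A: H = 200²/(22×0.055) + 200 ≈ 33257.9 mm; DoF = Df − Dn = 5808.1 − 4343.3 ≈ 1464.8 mm.
Setup B: H = 20²/(5.6×0.006) + 20 ≈ 11924.8 mm; DoF = Df − Dn = 10399.5 − 3794.3 ≈ 6605.2 mm.
Ratio = 6605.2 / 1464.8 ≈ 4.51.

4.51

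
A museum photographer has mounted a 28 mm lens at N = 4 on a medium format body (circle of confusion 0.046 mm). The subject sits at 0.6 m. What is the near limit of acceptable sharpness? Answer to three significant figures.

Hyperfocal distance H = f²/(N·c) + f = 28²/(4 × 0.046) + 28 = 784/0.184 + 28 ≈ 4288.9 mm ≈ 4.289 m.
Near limit Dn = s·(H − f)/(H + s − 2f) = 600 × (4288.9 − 28) / (4288.9 + 600 − 2 × 28) = 600 × 4260.9 / 4832.9 ≈ 528.99 mm ≈ 0.529 m.

0.529 m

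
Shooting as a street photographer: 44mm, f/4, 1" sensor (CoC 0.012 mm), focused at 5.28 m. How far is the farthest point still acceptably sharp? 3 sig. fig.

Hyperfocal distance H = f²/(N·c) + f = 44²/(4 × 0.012) + 44 = 1936/0.048 + 44 ≈ 40377.3 mm ≈ 40.38 m.
Far limit Df = s·(H − f)/(H − s) = 5280 × (40377.3 − 44) / (40377.3 − 5280) = 5280 × 40333.3 / 35097.3 ≈ 6067.7 mm ≈ 6.07 m.

6.07 m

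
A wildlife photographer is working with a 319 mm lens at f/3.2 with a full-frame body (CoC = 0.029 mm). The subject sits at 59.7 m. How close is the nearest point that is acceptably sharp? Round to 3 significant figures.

Hyperfocal distance H = f²/(N·c) + f = 319²/(3.2 × 0.029) + 319 = 101761/0.0928 + 319 ≈ 1096881.5 mm ≈ 1097 m.
Near limit Dn = s·(H − f)/(H + s − 2f) = 59700 × (1096881.5 − 319) / (1096881.5 + 59700 − 2 × 319) = 59700 × 1096562.5 / 1155943.5 ≈ 56633 mm ≈ 56.6 m.

56.6 m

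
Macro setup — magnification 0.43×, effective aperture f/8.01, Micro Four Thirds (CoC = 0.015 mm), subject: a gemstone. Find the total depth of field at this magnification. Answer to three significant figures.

1.30 mm

At magnification m, DoF ≈ 2·N_eff·c/m² = 2 × 8.01 × 0.015 / 0.43² = 0.2403 / 0.1849 ≈ 1.3 mm.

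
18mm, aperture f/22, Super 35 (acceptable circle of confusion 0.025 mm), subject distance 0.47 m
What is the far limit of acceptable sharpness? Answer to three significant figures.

2.02 m

Hyperfocal distance H = f²/(N·c) + f = 18²/(22 × 0.025) + 18 = 324/0.55 + 18 ≈ 607.1 mm ≈ 0.607 m.
Far limit Df = s·(H − f)/(H − s) = 470 × (607.1 − 18) / (607.1 − 470) = 470 × 589.1 / 137.1 ≈ 2019.6 mm ≈ 2.02 m.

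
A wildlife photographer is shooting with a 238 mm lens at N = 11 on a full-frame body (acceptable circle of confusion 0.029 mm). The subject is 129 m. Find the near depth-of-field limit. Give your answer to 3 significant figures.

74.8 m

Hyperfocal distance H = f²/(N·c) + f = 238²/(11 × 0.029) + 238 = 56644/0.319 + 238 ≈ 177805.4 mm ≈ 177.8 m.
Near limit Dn = s·(H − f)/(H + s − 2f) = 129000 × (177805.4 − 238) / (177805.4 + 129000 − 2 × 238) = 129000 × 177567.4 / 306329.4 ≈ 74776 mm ≈ 74.8 m.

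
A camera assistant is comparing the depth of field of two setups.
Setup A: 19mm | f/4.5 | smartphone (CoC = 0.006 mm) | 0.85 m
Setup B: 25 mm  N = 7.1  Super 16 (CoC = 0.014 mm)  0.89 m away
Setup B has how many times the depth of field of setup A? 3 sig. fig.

Setup A: H = 19²/(4.5×0.006) + 19 ≈ 13389.4 mm; DoF = Df − Dn = 906.33 − 800.26 ≈ 106.07 mm.
Setup B: H = 25²/(7.1×0.014) + 25 ≈ 6312.7 mm; DoF = Df − Dn = 1031.97 − 782.37 ≈ 249.60 mm.
Ratio = 249.60 / 106.07 ≈ 2.35.

2.35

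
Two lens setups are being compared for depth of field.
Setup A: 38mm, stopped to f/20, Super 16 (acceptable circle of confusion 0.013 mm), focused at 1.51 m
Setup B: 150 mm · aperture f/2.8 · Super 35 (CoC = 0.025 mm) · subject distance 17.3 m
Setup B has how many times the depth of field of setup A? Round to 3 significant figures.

Setup A: H = 38²/(20×0.013) + 38 ≈ 5591.8 mm; DoF = Df − Dn = 2054.54 − 1193.64 ≈ 860.90 mm.
Setup B: H = 150²/(2.8×0.025) + 150 ≈ 321578.6 mm; DoF = Df − Dn = 18275.1 − 16423.7 ≈ 1851.4 mm.
Ratio = 1851.4 / 860.90 ≈ 2.15.

2.15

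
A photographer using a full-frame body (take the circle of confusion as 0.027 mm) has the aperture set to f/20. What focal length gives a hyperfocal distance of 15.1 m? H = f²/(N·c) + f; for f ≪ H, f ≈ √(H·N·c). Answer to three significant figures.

From H = f²/(N·c) + f, with f ≪ H: f ≈ √(H·N·c) = √(15100 × 20 × 0.027) = √8154.0 ≈ 90.30 mm.
Exact: f² + N·c·f − N·c·H = 0 ⇒ f = (−N·c + √((N·c)² + 4·N·c·H))/2 = (−0.54 + √32616)/2 ≈ 90.030 mm ≈ 90.0 mm.

90.0 mm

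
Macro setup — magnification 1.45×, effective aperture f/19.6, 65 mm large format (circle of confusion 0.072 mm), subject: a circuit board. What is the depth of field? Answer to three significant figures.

At magnification m, DoF ≈ 2·N_eff·c/m² = 2 × 19.6 × 0.072 / 1.45² = 2.822 / 2.103 ≈ 1.34 mm.

1.34 mm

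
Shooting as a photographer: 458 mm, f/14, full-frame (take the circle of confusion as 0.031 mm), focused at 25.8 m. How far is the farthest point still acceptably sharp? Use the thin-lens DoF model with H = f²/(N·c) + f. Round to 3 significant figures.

27.2 m

Hyperfocal distance H = f²/(N·c) + f = 458²/(14 × 0.031) + 458 = 209764/0.434 + 458 ≈ 483785.2 mm ≈ 483.8 m.
Far limit Df = s·(H − f)/(H − s) = 25800 × (483785.2 − 458) / (483785.2 − 25800) = 25800 × 483327.2 / 457985.2 ≈ 27228 mm ≈ 27.2 m.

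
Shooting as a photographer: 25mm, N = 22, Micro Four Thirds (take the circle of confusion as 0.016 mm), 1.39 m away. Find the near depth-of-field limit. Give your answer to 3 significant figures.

Hyperfocal distance H = f²/(N·c) + f = 25²/(22 × 0.016) + 25 = 625/0.352 + 25 ≈ 1800.6 mm ≈ 1.801 m.
Near limit Dn = s·(H − f)/(H + s − 2f) = 1390 × (1800.6 − 25) / (1800.6 + 1390 − 2 × 25) = 1390 × 1775.6 / 3140.6 ≈ 785.86 mm ≈ 0.786 m.

0.786 m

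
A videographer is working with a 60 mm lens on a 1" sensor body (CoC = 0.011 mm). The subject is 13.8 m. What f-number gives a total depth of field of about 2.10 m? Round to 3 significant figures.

Write h = H − f = f²/(N·c). The thin-lens limits are Dn = s·h/(h + (s−f)) and Df = s·h/(h − (s−f)), so DoF = Df − Dn = 2·s·(s−f)·h / (h² − (s−f)²).
That is a quadratic in h: DoF·h² − 2·s·(s−f)·h − DoF·(s−f)² = 0 ⇒ h = (s−f)·(s + √(s² + DoF²)) / DoF = 13740 × (13800 + √(13800² + 2100²)) / 2100 = 13740 × (13800 + 13958.9) / 2100 ≈ 181622 mm.
Then N = f²/(c·h) = 60² / (0.011 × 181622) = 3600 / 1997.8 ≈ 1.80.

f/1.80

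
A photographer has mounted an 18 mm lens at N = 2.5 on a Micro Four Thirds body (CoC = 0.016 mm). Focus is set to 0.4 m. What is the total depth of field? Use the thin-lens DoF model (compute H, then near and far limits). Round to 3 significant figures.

Hyperfocal distance H = f²/(N·c) + f = 18²/(2.5 × 0.016) + 18 = 324/0.04 + 18 ≈ 8118.0 mm ≈ 8.118 m.
Near limit Dn = s·(H − f)/(H + s − 2f) = 400 × (8118.0 − 18) / (8118.0 + 400 − 2 × 18) = 400 × 8100.0 / 8482.0 ≈ 381.985 mm.
Far limit Df = s·(H − f)/(H − s) = 400 × (8118.0 − 18) / (8118.0 − 400) = 400 × 8100.0 / 7718.0 ≈ 419.798 mm.
Depth of field = Df − Dn = 419.798 − 381.985 ≈ 37.813 mm.

37.8 mm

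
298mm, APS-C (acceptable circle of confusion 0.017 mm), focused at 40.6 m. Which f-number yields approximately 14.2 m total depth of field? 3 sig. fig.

Write h = H − f = f²/(N·c). The thin-lens limits are Dn = s·h/(h + (s−f)) and Df = s·h/(h − (s−f)), so DoF = Df − Dn = 2·s·(s−f)·h / (h² − (s−f)²).
That is a quadratic in h: DoF·h² − 2·s·(s−f)·h − DoF·(s−f)² = 0 ⇒ h = (s−f)·(s + √(s² + DoF²)) / DoF = 40302 × (40600 + √(40600² + 14200²)) / 14200 = 40302 × (40600 + 43011.6) / 14200 ≈ 237304 mm.
Then N = f²/(c·h) = 298² / (0.017 × 237304) = 88804 / 4034.2 ≈ 22.

f/22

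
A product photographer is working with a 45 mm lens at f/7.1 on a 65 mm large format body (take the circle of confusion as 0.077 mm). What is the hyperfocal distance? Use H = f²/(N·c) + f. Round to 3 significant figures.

3.75 m

Hyperfocal distance H = f²/(N·c) + f = 45²/(7.1 × 0.077) + 45 = 2025/0.5467 + 45 ≈ 3749.0 mm ≈ 3.75 m.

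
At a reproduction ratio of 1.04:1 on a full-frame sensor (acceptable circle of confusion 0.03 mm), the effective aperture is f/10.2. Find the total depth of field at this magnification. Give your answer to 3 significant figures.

0.566 mm

At magnification m, DoF ≈ 2·N_eff·c/m² = 2 × 10.2 × 0.03 / 1.04² = 0.612 / 1.082 ≈ 0.566 mm.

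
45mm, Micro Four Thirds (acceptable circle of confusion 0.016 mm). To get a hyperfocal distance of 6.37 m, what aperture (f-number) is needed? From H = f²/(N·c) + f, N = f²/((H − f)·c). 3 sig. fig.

Rearrange H = f²/(N·c) + f for N: N = f² / ((H − f)·c).
N = 45² / ((6370 − 45) × 0.016) = 2025 / 101.2 ≈ 20.

f/20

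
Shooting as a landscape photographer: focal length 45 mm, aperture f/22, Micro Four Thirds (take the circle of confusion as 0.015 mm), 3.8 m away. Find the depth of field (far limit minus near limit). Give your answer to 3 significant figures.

Hyperfocal distance H = f²/(N·c) + f = 45²/(22 × 0.015) + 45 = 2025/0.33 + 45 ≈ 6181.4 mm ≈ 6.181 m.
Near limit Dn = s·(H − f)/(H + s − 2f) = 3800 × (6181.4 − 45) / (6181.4 + 3800 − 2 × 45) = 3800 × 6136.4 / 9891.4 ≈ 2357.4 mm.
Far limit Df = s·(H − f)/(H − s) = 3800 × (6181.4 − 45) / (6181.4 − 3800) = 3800 × 6136.4 / 2381.4 ≈ 9791.9 mm.
Depth of field = Df − Dn = 9791.9 − 2357.4 ≈ 7434.5 mm ≈ 7.43 m.

7.43 m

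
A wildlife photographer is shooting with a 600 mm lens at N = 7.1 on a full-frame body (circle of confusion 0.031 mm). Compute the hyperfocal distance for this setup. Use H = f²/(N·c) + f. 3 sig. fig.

Hyperfocal distance H = f²/(N·c) + f = 600²/(7.1 × 0.031) + 600 = 360000/0.2201 + 600 ≈ 1636220.2 mm ≈ 1640 m.

1640 m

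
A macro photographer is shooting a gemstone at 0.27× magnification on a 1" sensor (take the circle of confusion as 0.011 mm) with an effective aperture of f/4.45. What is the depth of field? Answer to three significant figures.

1.34 mm

At magnification m, DoF ≈ 2·N_eff·c/m² = 2 × 4.45 × 0.011 / 0.27² = 0.0979 / 0.0729 ≈ 1.34 mm.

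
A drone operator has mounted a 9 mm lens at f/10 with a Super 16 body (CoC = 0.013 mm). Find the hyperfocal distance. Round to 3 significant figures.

Hyperfocal distance H = f²/(N·c) + f = 9²/(10 × 0.013) + 9 = 81/0.13 + 9 ≈ 632.1 mm ≈ 0.632 m.

0.632 m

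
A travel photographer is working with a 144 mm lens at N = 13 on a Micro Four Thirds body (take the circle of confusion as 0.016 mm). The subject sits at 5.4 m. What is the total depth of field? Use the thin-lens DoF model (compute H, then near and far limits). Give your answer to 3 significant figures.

0.571 m

Hyperfocal distance H = f²/(N·c) + f = 144²/(13 × 0.016) + 144 = 20736/0.208 + 144 ≈ 99836.3 mm ≈ 99.84 m.
Near limit Dn = s·(H − f)/(H + s − 2f) = 5400 × (99836.3 − 144) / (99836.3 + 5400 − 2 × 144) = 5400 × 99692.3 / 104948.3 ≈ 5129.56 mm.
Far limit Df = s·(H − f)/(H − s) = 5400 × (99836.3 − 144) / (99836.3 − 5400) = 5400 × 99692.3 / 94436.3 ≈ 5700.55 mm.
Depth of field = Df − Dn = 5700.55 − 5129.56 ≈ 570.99 mm ≈ 0.571 m.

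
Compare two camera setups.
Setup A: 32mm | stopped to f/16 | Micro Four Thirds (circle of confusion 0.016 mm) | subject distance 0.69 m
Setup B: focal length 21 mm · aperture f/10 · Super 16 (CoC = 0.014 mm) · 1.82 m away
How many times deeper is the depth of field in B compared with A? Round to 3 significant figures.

Setup A: H = 32²/(16×0.016) + 32 ≈ 4032.0 mm; DoF = Df − Dn = 825.85 − 592.53 ≈ 233.32 mm.
Setup B: H = 21²/(10×0.014) + 21 ≈ 3171.0 mm; DoF = Df − Dn = 4243.5 − 1158.4 ≈ 3085.1 mm.
Ratio = 3085.1 / 233.32 ≈ 13.2.

13.2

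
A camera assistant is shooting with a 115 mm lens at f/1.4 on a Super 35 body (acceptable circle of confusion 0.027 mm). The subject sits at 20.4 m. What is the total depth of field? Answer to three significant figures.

Hyperfocal distance H = f²/(N·c) + f = 115²/(1.4 × 0.027) + 115 = 13225/0.0378 + 115 ≈ 349982.7 mm ≈ 350.0 m.
Near limit Dn = s·(H − f)/(H + s − 2f) = 20400 × (349982.7 − 115) / (349982.7 + 20400 − 2 × 115) = 20400 × 349867.7 / 370152.7 ≈ 19282.0 mm.
Far limit Df = s·(H − f)/(H − s) = 20400 × (349982.7 − 115) / (349982.7 − 20400) = 20400 × 349867.7 / 329582.7 ≈ 21655.6 mm.
Depth of field = Df − Dn = 21655.6 − 19282.0 ≈ 2373.6 mm ≈ 2.37 m.

2.37 m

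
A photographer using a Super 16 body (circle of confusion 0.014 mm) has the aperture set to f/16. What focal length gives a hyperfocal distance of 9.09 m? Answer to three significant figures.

From H = f²/(N·c) + f, with f ≪ H: f ≈ √(H·N·c) = √(9090 × 16 × 0.014) = √2036.2 ≈ 45.12 mm.
Exact: f² + N·c·f − N·c·H = 0 ⇒ f = (−N·c + √((N·c)² + 4·N·c·H))/2 = (−0.224 + √8144.7)/2 ≈ 45.012 mm ≈ 45.0 mm.

45.0 mm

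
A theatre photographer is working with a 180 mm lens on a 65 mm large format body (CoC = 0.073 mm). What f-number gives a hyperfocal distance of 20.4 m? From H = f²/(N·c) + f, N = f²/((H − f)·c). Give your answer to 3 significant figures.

f/22

Rearrange H = f²/(N·c) + f for N: N = f² / ((H − f)·c).
N = 180² / ((20400 − 180) × 0.073) = 32400 / 1476 ≈ 22.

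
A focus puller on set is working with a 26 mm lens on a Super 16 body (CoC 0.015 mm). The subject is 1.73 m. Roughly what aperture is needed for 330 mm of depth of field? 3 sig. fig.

Write h = H − f = f²/(N·c). The thin-lens limits are Dn = s·h/(h + (s−f)) and Df = s·h/(h − (s−f)), so DoF = Df − Dn = 2·s·(s−f)·h / (h² − (s−f)²).
That is a quadratic in h: DoF·h² − 2·s·(s−f)·h − DoF·(s−f)² = 0 ⇒ h = (s−f)·(s + √(s² + DoF²)) / DoF = 1704 × (1730 + √(1730² + 330²)) / 330 = 1704 × (1730 + 1761.19) / 330 ≈ 18027 mm.
Then N = f²/(c·h) = 26² / (0.015 × 18027) = 676 / 270.41 ≈ 2.50.

f/2.50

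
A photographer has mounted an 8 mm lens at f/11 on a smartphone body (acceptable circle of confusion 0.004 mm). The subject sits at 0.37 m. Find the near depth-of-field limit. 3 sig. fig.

Hyperfocal distance H = f²/(N·c) + f = 8²/(11 × 0.004) + 8 = 64/0.044 + 8 ≈ 1462.5 mm ≈ 1.463 m.
Near limit Dn = s·(H − f)/(H + s − 2f) = 370 × (1462.5 − 8) / (1462.5 + 370 − 2 × 8) = 370 × 1454.5 / 1816.5 ≈ 296.27 mm.

296 mm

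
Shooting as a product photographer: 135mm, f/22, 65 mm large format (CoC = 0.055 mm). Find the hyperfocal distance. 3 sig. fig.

15.2 m

Hyperfocal distance H = f²/(N·c) + f = 135²/(22 × 0.055) + 135 = 18225/1.21 + 135 ≈ 15197.0 mm ≈ 15.2 m.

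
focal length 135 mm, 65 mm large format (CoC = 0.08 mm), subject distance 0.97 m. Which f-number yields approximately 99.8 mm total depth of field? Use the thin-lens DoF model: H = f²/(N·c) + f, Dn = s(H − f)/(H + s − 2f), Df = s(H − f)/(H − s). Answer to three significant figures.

f/14

Write h = H − f = f²/(N·c). The thin-lens limits are Dn = s·h/(h + (s−f)) and Df = s·h/(h − (s−f)), so DoF = Df − Dn = 2·s·(s−f)·h / (h² − (s−f)²).
That is a quadratic in h: DoF·h² − 2·s·(s−f)·h − DoF·(s−f)² = 0 ⇒ h = (s−f)·(s + √(s² + DoF²)) / DoF = 835 × (970 + √(970² + 99.8²)) / 99.8 = 835 × (970 + 975.121) / 99.8 ≈ 16274 mm.
Then N = f²/(c·h) = 135² / (0.08 × 16274) = 18225 / 1301.9 ≈ 14.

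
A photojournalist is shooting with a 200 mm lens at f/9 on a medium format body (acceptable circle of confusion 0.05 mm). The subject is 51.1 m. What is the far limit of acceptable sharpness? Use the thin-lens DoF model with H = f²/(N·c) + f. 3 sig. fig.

120 m

Hyperfocal distance H = f²/(N·c) + f = 200²/(9 × 0.05) + 200 = 40000/0.45 + 200 ≈ 89088.9 mm ≈ 89.09 m.
Far limit Df = s·(H − f)/(H − s) = 51100 × (89088.9 − 200) / (89088.9 − 51100) = 51100 × 88888.9 / 37988.9 ≈ 119567 mm ≈ 120 m.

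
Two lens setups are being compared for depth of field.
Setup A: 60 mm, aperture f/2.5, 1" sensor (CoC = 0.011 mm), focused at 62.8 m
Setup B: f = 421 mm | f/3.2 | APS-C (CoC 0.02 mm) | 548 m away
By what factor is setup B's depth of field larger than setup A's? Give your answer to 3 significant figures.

2.89

Setup A: H = 60²/(2.5×0.011) + 60 ≈ 130969.1 mm; DoF = Df − Dn = 120599 − 42454 ≈ 78145 mm.
Setup B: H = 421²/(3.2×0.02) + 421 ≈ 2769811.6 mm; DoF = Df − Dn = 683058 − 457534 ≈ 225524 mm.
Ratio = 225524 / 78145 ≈ 2.89.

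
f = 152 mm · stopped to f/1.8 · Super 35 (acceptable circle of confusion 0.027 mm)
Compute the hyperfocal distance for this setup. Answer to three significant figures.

476 m

Hyperfocal distance H = f²/(N·c) + f = 152²/(1.8 × 0.027) + 152 = 23104/0.0486 + 152 ≈ 475542.9 mm ≈ 476 m.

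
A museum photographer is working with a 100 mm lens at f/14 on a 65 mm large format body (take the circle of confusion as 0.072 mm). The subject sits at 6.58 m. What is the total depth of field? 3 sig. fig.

15.0 m

Hyperfocal distance H = f²/(N·c) + f = 100²/(14 × 0.072) + 100 = 10000/1.008 + 100 ≈ 10020.6 mm ≈ 10.02 m.
Near limit Dn = s·(H − f)/(H + s − 2f) = 6580 × (10020.6 − 100) / (10020.6 + 6580 − 2 × 100) = 6580 × 9920.6 / 16400.6 ≈ 3980 mm.
Far limit Df = s·(H − f)/(H − s) = 6580 × (10020.6 − 100) / (10020.6 − 6580) = 6580 × 9920.6 / 3440.6 ≈ 18973 mm.
Depth of field = Df − Dn = 18973 − 3980 ≈ 14993 mm ≈ 15.0 m.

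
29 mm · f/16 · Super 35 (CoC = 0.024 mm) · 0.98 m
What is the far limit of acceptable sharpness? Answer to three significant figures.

Hyperfocal distance H = f²/(N·c) + f = 29²/(16 × 0.024) + 29 = 841/0.384 + 29 ≈ 2219.1 mm ≈ 2.219 m.
Far limit Df = s·(H − f)/(H − s) = 980 × (2219.1 − 29) / (2219.1 − 980) = 980 × 2190.1 / 1239.1 ≈ 1732.1 mm ≈ 1.73 m.

1.73 m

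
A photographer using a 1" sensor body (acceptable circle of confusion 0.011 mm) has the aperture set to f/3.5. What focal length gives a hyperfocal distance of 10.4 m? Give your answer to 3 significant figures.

20.0 mm

From H = f²/(N·c) + f, with f ≪ H: f ≈ √(H·N·c) = √(10400 × 3.5 × 0.011) = √400.40 ≈ 20.01 mm.
The +f correction barely moves this — solving exactly, f² + N·c·f − N·c·H = 0 ⇒ f = (−N·c + √((N·c)² + 4·N·c·H))/2 = (−0.0385 + √1601.6)/2 ≈ 19.991 mm, so f ≈ 20.0 mm.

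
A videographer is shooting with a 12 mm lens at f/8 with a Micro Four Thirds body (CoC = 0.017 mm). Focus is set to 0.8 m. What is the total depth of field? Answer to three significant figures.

2.67 m

Hyperfocal distance H = f²/(N·c) + f = 12²/(8 × 0.017) + 12 = 144/0.136 + 12 ≈ 1070.8 mm ≈ 1.071 m.
Near limit Dn = s·(H − f)/(H + s − 2f) = 800 × (1070.8 − 12) / (1070.8 + 800 − 2 × 12) = 800 × 1058.8 / 1846.8 ≈ 458.7 mm.
Far limit Df = s·(H − f)/(H − s) = 800 × (1070.8 − 12) / (1070.8 − 800) = 800 × 1058.8 / 270.8 ≈ 3127.7 mm.
Depth of field = Df − Dn = 3127.7 − 458.7 ≈ 2669.0 mm ≈ 2.67 m.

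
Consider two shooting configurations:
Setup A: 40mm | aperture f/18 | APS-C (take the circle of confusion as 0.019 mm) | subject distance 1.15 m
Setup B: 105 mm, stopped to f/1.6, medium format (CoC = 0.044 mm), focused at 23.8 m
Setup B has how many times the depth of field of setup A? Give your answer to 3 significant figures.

12.7

Setup A: H = 40²/(18×0.019) + 40 ≈ 4718.4 mm; DoF = Df − Dn = 1507.73 − 929.47 ≈ 578.26 mm.
Setup B: H = 105²/(1.6×0.044) + 105 ≈ 156710.1 mm; DoF = Df − Dn = 28043.0 − 20672.2 ≈ 7370.8 mm.
Ratio = 7370.8 / 578.26 ≈ 12.7.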